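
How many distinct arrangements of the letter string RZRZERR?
7! / (1! × 4! × 2!) = 105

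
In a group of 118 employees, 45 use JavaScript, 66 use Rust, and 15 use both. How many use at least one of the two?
|A∪B| = |A| + |B| - |A∩B| = 45 + 66 - 15 = 96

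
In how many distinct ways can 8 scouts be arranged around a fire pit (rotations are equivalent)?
Circular: fix one position, arrange the rest. (8-1)! = 5040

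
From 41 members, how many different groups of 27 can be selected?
C(41,27) = 41!/(27!×14!) = 35240152720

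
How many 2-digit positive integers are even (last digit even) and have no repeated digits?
Last∈{0,2,4,6,8}. Last=0: 9. Last nonzero: 4×8×P(8,0) = 32. Total = 41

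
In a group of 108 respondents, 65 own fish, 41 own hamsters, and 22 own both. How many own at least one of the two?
|A∪B| = |A| + |B| - |A∩B| = 65 + 41 - 22 = 84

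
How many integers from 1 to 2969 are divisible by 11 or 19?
⌊2969/11⌋ + ⌊2969/19⌋ - ⌊2969/209⌋ = 269 + 156 - 14 = 411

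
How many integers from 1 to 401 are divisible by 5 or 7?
⌊401/5⌋ + ⌊401/7⌋ - ⌊401/35⌋ = 80 + 57 - 11 = 126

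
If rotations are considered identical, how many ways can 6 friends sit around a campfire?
Circular: fix one position, arrange the rest. (6-1)! = 120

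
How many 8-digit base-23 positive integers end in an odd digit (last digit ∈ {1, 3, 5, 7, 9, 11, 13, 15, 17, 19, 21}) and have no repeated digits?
Last∈{1,3,5,7,9,11,13,15,17,19,21}. Last=0: 0. Last nonzero: 11×21×P(21,6) = 9025188480. Total = 9025188480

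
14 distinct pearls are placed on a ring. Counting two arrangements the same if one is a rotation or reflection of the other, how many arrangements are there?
(14-1)!/2 = 6227020800/2 = 3113510400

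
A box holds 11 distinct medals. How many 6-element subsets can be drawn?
C(11,6) = 11!/(6!×5!) = 462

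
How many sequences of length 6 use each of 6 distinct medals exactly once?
6! = 720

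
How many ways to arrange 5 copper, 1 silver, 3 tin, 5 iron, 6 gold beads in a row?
20! / (5! × 1! × 3! × 5! × 6!) = 39109150080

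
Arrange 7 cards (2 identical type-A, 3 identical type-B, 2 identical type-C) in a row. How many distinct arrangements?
7! / (2! × 3! × 2!) = 210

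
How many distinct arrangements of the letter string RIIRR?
5! / (3! × 2!) = 10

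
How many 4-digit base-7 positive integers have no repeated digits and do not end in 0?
Last digit: 6 nonzero choices. First digit: 5 (nonzero, ≠last). Middle 2: P(5,2) = 20. Total = 600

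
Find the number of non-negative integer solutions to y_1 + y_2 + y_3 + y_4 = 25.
C(25+4-1, 4-1) = C(28, 3) = 3276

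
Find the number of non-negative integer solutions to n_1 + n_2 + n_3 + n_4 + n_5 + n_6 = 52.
C(52+6-1, 6-1) = C(57, 5) = 4187106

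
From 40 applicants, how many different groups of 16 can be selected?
C(40,16) = 40!/(16!×24!) = 62852101650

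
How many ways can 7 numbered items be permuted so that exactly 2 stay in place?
Choose the 2 fixed points C(7,2) = 21, derange the rest: !5 = Σ_{j=0}^{5} (-1)^j·5!/j! = 120 - 120 + 60 - 20 + 5 - 1 = 44. Product = 21 × 44 = 924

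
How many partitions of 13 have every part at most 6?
Let r_j(i) = number of partitions of i into parts ≤ j, for i = 0..13. r_1(i) = 1 for all i; r_j(i) = r_{j-1}(i) + r_j(i-j). Rows j = 2..6: ≤2: 1 1 2 2 3 3 4 4 5 5 6 6 7 7; ≤3: 1 1 2 3 4 5 7 8 10 12 14 16 19 21; ≤4: 1 1 2 3 5 6 9 11 15 18 23 27 34 39; ≤5: 1 1 2 3 5 7 10 13 18 23 30 37 47 57; ≤6: 1 1 2 3 5 7 11 14 20 26 35 44 58 71. r_6(13) = 71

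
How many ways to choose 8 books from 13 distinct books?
C(13,8) = 13!/(8!×5!) = 1287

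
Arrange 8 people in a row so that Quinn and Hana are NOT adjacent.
Total - adjacent = 8! - (8-1)!×2 = 40320 - 10080 = 30240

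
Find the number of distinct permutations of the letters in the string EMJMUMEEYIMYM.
13! / (5! × 3! × 1! × 1! × 2! × 1!) = 4324320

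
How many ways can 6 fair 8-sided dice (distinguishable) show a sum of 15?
Coefficient of x^15 in (x + x² + ... + x^8)^6. By inclusion-exclusion on dice exceeding 8: Σ_j (-1)^j C(6,j)·C(15-1-8j, 5) = C(6,0)·C(14,5) - C(6,1)·C(6,5) = 1·2002 - 6·6 = 1966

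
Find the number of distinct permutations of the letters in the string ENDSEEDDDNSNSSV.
15! / (1! × 3! × 4! × 3! × 4!) = 63063000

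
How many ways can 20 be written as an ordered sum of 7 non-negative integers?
C(20+7-1, 7-1) = C(26, 6) = 230230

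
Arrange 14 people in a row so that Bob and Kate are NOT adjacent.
Total - adjacent = 14! - (14-1)!×2 = 87178291200 - 12454041600 = 74724249600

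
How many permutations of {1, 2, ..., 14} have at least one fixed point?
Complement of the derangements. !14 = Σ_{j=0}^{14} (-1)^j·14!/j! = 87178291200 - 87178291200 + 43589145600 - 14529715200 + 3632428800 - 726485760 + 121080960 - 17297280 + 2162160 - 240240 + 24024 - 2184 + 182 - 14 + 1 = 32071101049. 14! - !14 = 87178291200 - 32071101049 = 55107190151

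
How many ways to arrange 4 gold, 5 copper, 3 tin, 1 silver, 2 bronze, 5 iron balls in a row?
20! / (4! × 5! × 3! × 1! × 2! × 5!) = 586637251200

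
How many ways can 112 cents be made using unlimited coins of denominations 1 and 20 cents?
Coefficient of x^112 in 1/(1-x^1) · 1/(1-x^20). Use j coins of 20 for j = 0..⌊112/20⌋ = 5, the rest in 1s: 5 + 1 = 6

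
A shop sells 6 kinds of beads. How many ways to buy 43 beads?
C(43+6-1, 6-1) = C(48, 5) = 1712304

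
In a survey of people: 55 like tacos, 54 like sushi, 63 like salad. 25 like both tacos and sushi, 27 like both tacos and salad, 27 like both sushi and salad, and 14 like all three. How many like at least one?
|A∪B∪C| = 55+54+63-25-27-27+14 = 107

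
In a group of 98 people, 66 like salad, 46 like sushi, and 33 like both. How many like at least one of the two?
|A∪B| = |A| + |B| - |A∩B| = 66 + 46 - 33 = 79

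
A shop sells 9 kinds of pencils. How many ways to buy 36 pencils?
C(36+9-1, 9-1) = C(44, 8) = 177232627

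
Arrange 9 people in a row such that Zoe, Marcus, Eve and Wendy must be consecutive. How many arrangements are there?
Treat the 4 as one block: (9-4+1)! × 4! = 720 × 24 = 17280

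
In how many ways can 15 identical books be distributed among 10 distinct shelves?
C(15+10-1, 10-1) = C(24, 9) = 1307504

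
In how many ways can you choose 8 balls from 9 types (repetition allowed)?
C(8+9-1, 9-1) = C(16, 8) = 12870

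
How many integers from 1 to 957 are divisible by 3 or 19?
⌊957/3⌋ + ⌊957/19⌋ - ⌊957/57⌋ = 319 + 50 - 16 = 353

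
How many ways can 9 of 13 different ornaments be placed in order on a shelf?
P(13,9) = 13!/(13-9)! = 259459200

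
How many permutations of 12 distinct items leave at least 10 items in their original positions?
Exactly j fixed points: C(12,j)·!(12-j); sum over j ≥ 10 (derangement numbers via !m = (m-1)·(!(m-1) + !(m-2)): !0..!2 = 1, 0, 1). Σ_{j=10}^{12} C(12,j)·!(12-j) = C(12,10)·!2 + C(12,11)·!1 + C(12,12)·!0 = 66·1 + 12·0 + 1·1 = 67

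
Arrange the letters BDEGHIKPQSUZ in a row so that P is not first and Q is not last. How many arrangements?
By inclusion-exclusion: 12! - 2×(12-1)! + (12-2)! = 479001600 - 79833600 + 3628800 = 402796800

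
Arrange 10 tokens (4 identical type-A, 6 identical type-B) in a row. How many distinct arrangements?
10! / (4! × 6!) = 210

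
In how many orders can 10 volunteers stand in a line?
10! = 3628800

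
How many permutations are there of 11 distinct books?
11! = 39916800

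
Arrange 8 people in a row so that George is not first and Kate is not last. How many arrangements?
By inclusion-exclusion: 8! - 2×(8-1)! + (8-2)! = 40320 - 10080 + 720 = 30960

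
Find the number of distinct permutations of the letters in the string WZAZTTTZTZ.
10! / (4! × 1! × 4! × 1!) = 6300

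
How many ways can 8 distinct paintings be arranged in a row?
8! = 40320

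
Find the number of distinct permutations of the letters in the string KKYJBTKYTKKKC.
13! / (2! × 1! × 1! × 6! × 1! × 2!) = 2162160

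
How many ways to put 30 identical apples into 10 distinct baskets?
C(30+10-1, 10-1) = C(39, 9) = 211915132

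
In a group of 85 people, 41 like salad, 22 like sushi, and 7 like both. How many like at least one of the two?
|A∪B| = |A| + |B| - |A∩B| = 41 + 22 - 7 = 56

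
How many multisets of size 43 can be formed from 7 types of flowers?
C(43+7-1, 7-1) = C(49, 6) = 13983816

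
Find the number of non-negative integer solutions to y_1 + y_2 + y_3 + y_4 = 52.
C(52+4-1, 4-1) = C(55, 3) = 26235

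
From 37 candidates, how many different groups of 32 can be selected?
C(37,32) = 37!/(32!×5!) = 435897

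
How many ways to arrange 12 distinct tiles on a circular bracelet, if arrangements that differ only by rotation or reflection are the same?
(12-1)!/2 = 39916800/2 = 19958400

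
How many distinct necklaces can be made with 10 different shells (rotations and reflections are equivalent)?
(10-1)!/2 = 362880/2 = 181440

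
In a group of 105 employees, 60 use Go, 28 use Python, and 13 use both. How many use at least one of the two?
|A∪B| = |A| + |B| - |A∩B| = 60 + 28 - 13 = 75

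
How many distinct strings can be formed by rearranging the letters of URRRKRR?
7! / (1! × 1! × 5!) = 42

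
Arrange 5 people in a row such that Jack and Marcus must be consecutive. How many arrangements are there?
Treat the 2 as one block: (5-2+1)! × 2! = 24 × 2 = 48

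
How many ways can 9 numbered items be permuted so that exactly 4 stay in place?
Choose the 4 fixed points C(9,4) = 126, derange the rest: !5 = Σ_{j=0}^{5} (-1)^j·5!/j! = 120 - 120 + 60 - 20 + 5 - 1 = 44. Product = 126 × 44 = 5544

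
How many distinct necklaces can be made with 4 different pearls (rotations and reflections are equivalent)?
(4-1)!/2 = 6/2 = 3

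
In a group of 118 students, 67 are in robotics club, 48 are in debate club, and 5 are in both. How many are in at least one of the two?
|A∪B| = |A| + |B| - |A∩B| = 67 + 48 - 5 = 110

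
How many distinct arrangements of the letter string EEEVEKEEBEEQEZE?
15! / (1! × 1! × 1! × 1! × 10! × 1!) = 360360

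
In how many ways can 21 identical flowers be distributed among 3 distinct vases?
C(21+3-1, 3-1) = C(23, 2) = 253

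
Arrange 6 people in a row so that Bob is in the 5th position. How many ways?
Fix one position: (6-1)! = 120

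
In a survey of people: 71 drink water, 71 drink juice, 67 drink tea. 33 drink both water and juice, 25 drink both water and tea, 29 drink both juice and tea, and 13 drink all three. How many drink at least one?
|A∪B∪C| = 71+71+67-33-25-29+13 = 135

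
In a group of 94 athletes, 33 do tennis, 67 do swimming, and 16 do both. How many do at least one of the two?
|A∪B| = |A| + |B| - |A∩B| = 33 + 67 - 16 = 84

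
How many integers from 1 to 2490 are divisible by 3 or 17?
⌊2490/3⌋ + ⌊2490/17⌋ - ⌊2490/51⌋ = 830 + 146 - 48 = 928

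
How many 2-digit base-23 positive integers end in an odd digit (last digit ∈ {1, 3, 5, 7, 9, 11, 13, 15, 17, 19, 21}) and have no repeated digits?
Last∈{1,3,5,7,9,11,13,15,17,19,21}. Last=0: 0. Last nonzero: 11×21×P(21,0) = 231. Total = 231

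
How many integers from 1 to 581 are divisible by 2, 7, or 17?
⌊581/2⌋+⌊581/7⌋+⌊581/17⌋ - ⌊581/14⌋-⌊581/34⌋-⌊581/119⌋ + ⌊581/238⌋ = 290+83+34 - 41-17-4 + 2 = 347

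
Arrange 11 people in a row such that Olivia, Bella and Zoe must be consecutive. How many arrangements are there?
Treat the 3 as one block: (11-3+1)! × 3! = 362880 × 6 = 2177280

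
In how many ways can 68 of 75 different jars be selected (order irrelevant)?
C(75,68) = 75!/(68!×7!) = 1984829850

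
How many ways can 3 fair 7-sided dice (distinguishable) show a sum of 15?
Coefficient of x^15 in (x + x² + ... + x^7)^3. By inclusion-exclusion on dice exceeding 7: Σ_j (-1)^j C(3,j)·C(15-1-7j, 2) = C(3,0)·C(14,2) - C(3,1)·C(7,2) = 1·91 - 3·21 = 28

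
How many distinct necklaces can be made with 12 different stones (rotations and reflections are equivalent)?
(12-1)!/2 = 39916800/2 = 19958400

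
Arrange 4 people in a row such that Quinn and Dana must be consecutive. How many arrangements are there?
Treat the 2 as one block: (4-2+1)! × 2! = 6 × 2 = 12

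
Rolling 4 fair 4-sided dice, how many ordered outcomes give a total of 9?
Coefficient of x^9 in (x + x² + ... + x^4)^4. By inclusion-exclusion on dice exceeding 4: Σ_j (-1)^j C(4,j)·C(9-1-4j, 3) = C(4,0)·C(8,3) - C(4,1)·C(4,3) = 1·56 - 4·4 = 40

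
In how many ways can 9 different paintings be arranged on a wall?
9! = 362880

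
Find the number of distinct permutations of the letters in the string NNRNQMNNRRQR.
12! / (4! × 2! × 1! × 5!) = 83160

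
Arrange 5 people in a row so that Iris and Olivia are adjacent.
Treat as block: (5-1)! × 2! = 24 × 2 = 48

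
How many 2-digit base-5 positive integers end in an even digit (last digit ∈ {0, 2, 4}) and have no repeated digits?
Last∈{0,2,4}. Last=0: 4. Last nonzero: 2×3×P(3,0) = 6. Total = 10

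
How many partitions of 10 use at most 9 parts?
By conjugation, equals partitions of 10 into parts ≤ 9. Let r_j(i) = number of partitions of i into parts ≤ j, for i = 0..10. r_1(i) = 1 for all i; r_j(i) = r_{j-1}(i) + r_j(i-j). Rows j = 2..9: ≤2: 1 1 2 2 3 3 4 4 5 5 6; ≤3: 1 1 2 3 4 5 7 8 10 12 14; ≤4: 1 1 2 3 5 6 9 11 15 18 23; ≤5: 1 1 2 3 5 7 10 13 18 23 30; ≤6: 1 1 2 3 5 7 11 14 20 26 35; ≤7: 1 1 2 3 5 7 11 15 21 28 38; ≤8: 1 1 2 3 5 7 11 15 22 29 40; ≤9: 1 1 2 3 5 7 11 15 22 30 41. r_9(10) = 41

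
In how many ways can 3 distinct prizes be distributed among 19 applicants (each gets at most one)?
P(19,3) = 19!/(19-3)! = 5814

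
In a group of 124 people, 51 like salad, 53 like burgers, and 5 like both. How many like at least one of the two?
|A∪B| = |A| + |B| - |A∩B| = 51 + 53 - 5 = 99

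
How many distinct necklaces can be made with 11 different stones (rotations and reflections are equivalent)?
(11-1)!/2 = 3628800/2 = 1814400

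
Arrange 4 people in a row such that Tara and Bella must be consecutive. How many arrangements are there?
Treat the 2 as one block: (4-2+1)! × 2! = 6 × 2 = 12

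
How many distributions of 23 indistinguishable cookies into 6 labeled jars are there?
C(23+6-1, 6-1) = C(28, 5) = 98280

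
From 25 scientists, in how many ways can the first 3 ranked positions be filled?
P(25,3) = 25!/(25-3)! = 13800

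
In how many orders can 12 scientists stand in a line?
12! = 479001600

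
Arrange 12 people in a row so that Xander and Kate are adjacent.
Treat as block: (12-1)! × 2! = 39916800 × 2 = 79833600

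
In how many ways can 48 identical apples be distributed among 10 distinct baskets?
C(48+10-1, 10-1) = C(57, 9) = 8996462475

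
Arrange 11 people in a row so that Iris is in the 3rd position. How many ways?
Fix one position: (11-1)! = 3628800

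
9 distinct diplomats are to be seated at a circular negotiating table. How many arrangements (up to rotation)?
Circular: fix one position, arrange the rest. (9-1)! = 40320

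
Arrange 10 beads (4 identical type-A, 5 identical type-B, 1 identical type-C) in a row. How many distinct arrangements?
10! / (4! × 5! × 1!) = 1260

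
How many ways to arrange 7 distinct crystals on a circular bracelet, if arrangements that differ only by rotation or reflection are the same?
(7-1)!/2 = 720/2 = 360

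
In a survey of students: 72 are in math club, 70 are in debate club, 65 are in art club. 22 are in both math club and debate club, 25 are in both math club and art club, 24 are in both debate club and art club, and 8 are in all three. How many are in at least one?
|A∪B∪C| = 72+70+65-22-25-24+8 = 144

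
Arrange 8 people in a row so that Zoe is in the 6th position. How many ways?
Fix one position: (8-1)! = 5040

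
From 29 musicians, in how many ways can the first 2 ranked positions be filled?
P(29,2) = 29!/(29-2)! = 812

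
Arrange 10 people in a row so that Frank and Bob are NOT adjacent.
Total - adjacent = 10! - (10-1)!×2 = 3628800 - 725760 = 2903040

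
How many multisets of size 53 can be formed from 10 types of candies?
C(53+10-1, 10-1) = C(62, 9) = 20286591270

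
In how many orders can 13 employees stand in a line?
13! = 6227020800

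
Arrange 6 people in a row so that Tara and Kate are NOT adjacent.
Total - adjacent = 6! - (6-1)!×2 = 720 - 240 = 480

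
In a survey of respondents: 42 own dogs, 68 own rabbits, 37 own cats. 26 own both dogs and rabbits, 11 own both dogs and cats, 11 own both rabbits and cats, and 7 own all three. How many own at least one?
|A∪B∪C| = 42+68+37-26-11-11+7 = 106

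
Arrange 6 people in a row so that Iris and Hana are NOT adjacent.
Total - adjacent = 6! - (6-1)!×2 = 720 - 240 = 480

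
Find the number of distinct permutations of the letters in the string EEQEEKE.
7! / (1! × 1! × 5!) = 42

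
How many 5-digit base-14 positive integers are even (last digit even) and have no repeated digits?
Last∈{0,2,4,6,8,10,12}. Last=0: 17160. Last nonzero: 6×12×P(12,3) = 95040. Total = 112200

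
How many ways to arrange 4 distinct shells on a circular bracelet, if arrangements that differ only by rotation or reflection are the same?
(4-1)!/2 = 6/2 = 3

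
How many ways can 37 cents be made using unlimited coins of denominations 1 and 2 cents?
Coefficient of x^37 in 1/(1-x^1) · 1/(1-x^2). Use j coins of 2 for j = 0..⌊37/2⌋ = 18, the rest in 1s: 18 + 1 = 19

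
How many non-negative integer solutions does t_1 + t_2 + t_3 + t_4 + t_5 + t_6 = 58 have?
C(58+6-1, 6-1) = C(63, 5) = 7028847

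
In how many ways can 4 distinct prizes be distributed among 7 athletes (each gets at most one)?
P(7,4) = 7!/(7-4)! = 840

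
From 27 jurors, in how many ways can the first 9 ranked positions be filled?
P(27,9) = 27!/(27-9)! = 1700755056000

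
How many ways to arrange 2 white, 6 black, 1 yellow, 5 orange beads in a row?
14! / (2! × 6! × 1! × 5!) = 504504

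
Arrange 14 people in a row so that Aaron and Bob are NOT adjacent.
Total - adjacent = 14! - (14-1)!×2 = 87178291200 - 12454041600 = 74724249600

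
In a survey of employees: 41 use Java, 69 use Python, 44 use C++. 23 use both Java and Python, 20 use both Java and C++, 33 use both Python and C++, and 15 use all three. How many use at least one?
|A∪B∪C| = 41+69+44-23-20-33+15 = 93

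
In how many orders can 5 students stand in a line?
5! = 120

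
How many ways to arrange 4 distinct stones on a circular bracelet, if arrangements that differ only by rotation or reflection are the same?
(4-1)!/2 = 6/2 = 3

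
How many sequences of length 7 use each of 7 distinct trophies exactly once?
7! = 5040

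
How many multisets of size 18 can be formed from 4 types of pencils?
C(18+4-1, 4-1) = C(21, 3) = 1330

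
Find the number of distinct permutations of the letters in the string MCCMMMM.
7! / (2! × 5!) = 21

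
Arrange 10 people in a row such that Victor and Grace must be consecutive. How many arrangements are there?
Treat the 2 as one block: (10-2+1)! × 2! = 362880 × 2 = 725760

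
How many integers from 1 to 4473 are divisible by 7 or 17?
⌊4473/7⌋ + ⌊4473/17⌋ - ⌊4473/119⌋ = 639 + 263 - 37 = 865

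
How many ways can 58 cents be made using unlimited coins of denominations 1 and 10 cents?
Coefficient of x^58 in 1/(1-x^1) · 1/(1-x^10). Use j coins of 10 for j = 0..⌊58/10⌋ = 5, the rest in 1s: 5 + 1 = 6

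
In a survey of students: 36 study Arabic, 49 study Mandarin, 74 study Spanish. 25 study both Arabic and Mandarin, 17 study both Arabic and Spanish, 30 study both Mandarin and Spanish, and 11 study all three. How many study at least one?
|A∪B∪C| = 36+49+74-25-17-30+11 = 98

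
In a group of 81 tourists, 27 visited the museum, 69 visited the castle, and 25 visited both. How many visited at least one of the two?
|A∪B| = |A| + |B| - |A∩B| = 27 + 69 - 25 = 71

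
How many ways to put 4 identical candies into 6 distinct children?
C(4+6-1, 6-1) = C(9, 5) = 126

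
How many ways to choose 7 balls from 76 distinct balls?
C(76,7) = 76!/(7!×69!) = 2186189400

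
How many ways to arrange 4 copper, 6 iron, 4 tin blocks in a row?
14! / (4! × 6! × 4!) = 210210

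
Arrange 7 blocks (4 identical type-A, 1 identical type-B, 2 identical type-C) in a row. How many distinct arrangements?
7! / (4! × 1! × 2!) = 105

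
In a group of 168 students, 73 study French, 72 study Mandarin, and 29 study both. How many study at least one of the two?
|A∪B| = |A| + |B| - |A∩B| = 73 + 72 - 29 = 116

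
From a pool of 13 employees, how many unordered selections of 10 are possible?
C(13,10) = 13!/(10!×3!) = 286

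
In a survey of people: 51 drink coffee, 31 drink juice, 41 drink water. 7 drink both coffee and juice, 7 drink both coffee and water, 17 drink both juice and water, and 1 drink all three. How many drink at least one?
|A∪B∪C| = 51+31+41-7-7-17+1 = 93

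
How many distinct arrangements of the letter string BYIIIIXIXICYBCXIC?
17! / (2! × 3! × 3! × 7! × 2!) = 490089600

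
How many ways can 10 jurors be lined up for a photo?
10! = 3628800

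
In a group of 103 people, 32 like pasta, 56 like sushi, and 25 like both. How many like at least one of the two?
|A∪B| = |A| + |B| - |A∩B| = 32 + 56 - 25 = 63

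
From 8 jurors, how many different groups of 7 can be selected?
C(8,7) = 8!/(7!×1!) = 8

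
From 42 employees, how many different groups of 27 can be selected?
C(42,27) = 42!/(27!×15!) = 98672427616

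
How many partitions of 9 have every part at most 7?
Let r_j(i) = number of partitions of i into parts ≤ j, for i = 0..9. r_1(i) = 1 for all i; r_j(i) = r_{j-1}(i) + r_j(i-j). Rows j = 2..7: ≤2: 1 1 2 2 3 3 4 4 5 5; ≤3: 1 1 2 3 4 5 7 8 10 12; ≤4: 1 1 2 3 5 6 9 11 15 18; ≤5: 1 1 2 3 5 7 10 13 18 23; ≤6: 1 1 2 3 5 7 11 14 20 26; ≤7: 1 1 2 3 5 7 11 15 21 28. r_7(9) = 28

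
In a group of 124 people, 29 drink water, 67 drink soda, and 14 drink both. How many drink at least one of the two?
|A∪B| = |A| + |B| - |A∩B| = 29 + 67 - 14 = 82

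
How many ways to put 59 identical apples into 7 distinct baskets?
C(59+7-1, 7-1) = C(65, 6) = 82598880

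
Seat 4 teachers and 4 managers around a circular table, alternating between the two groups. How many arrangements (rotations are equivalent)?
Fix one of the teachers: (4-1)! ways for the remaining teachers, × 4! ways for the managers = 6 × 24 = 144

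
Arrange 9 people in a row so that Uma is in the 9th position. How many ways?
Fix one position: (9-1)! = 40320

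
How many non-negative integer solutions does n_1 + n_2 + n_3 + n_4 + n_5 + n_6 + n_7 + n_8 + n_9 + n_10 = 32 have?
C(32+10-1, 10-1) = C(41, 9) = 350343565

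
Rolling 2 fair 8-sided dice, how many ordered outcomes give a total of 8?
Coefficient of x^8 in (x + x² + ... + x^8)^2. By inclusion-exclusion on dice exceeding 8: Σ_j (-1)^j C(2,j)·C(8-1-8j, 1) = C(2,0)·C(7,1) = 1·7 = 7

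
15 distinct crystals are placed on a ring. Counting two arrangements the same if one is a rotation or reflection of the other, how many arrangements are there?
(15-1)!/2 = 87178291200/2 = 43589145600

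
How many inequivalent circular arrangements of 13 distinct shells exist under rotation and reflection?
(13-1)!/2 = 479001600/2 = 239500800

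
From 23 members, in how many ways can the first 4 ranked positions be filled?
P(23,4) = 23!/(23-4)! = 212520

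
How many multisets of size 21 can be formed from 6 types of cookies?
C(21+6-1, 6-1) = C(26, 5) = 65780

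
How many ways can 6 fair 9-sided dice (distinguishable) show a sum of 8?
Coefficient of x^8 in (x + x² + ... + x^9)^6. By inclusion-exclusion on dice exceeding 9: Σ_j (-1)^j C(6,j)·C(8-1-9j, 5) = C(6,0)·C(7,5) = 1·21 = 21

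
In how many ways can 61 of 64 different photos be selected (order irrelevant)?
C(64,61) = 64!/(61!×3!) = 41664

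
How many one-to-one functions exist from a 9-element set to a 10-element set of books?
P(10,9) = 10!/(10-9)! = 3628800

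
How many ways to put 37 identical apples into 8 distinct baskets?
C(37+8-1, 8-1) = C(44, 7) = 38320568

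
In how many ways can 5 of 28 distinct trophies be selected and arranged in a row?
P(28,5) = 28!/(28-5)! = 11793600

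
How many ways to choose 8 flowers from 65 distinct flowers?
C(65,8) = 65!/(8!×57!) = 5047381560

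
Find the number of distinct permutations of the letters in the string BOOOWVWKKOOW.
12! / (5! × 3! × 1! × 1! × 2!) = 332640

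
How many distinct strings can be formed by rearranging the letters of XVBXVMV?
7! / (3! × 2! × 1! × 1!) = 420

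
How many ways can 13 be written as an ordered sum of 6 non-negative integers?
C(13+6-1, 6-1) = C(18, 5) = 8568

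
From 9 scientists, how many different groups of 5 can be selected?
C(9,5) = 9!/(5!×4!) = 126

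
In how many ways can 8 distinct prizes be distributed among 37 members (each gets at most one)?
P(37,8) = 37!/(37-8)! = 1556675366400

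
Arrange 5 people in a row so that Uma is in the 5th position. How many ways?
Fix one position: (5-1)! = 24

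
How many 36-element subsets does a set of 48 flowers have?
C(48,36) = 48!/(36!×12!) = 69668534468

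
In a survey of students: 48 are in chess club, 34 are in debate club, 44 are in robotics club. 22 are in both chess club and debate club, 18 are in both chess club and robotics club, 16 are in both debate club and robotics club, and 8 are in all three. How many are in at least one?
|A∪B∪C| = 48+34+44-22-18-16+8 = 78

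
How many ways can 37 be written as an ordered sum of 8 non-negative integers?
C(37+8-1, 8-1) = C(44, 7) = 38320568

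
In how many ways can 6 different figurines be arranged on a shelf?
6! = 720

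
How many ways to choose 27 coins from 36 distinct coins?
C(36,27) = 36!/(27!×9!) = 94143280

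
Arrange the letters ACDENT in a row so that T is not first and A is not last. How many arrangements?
By inclusion-exclusion: 6! - 2×(6-1)! + (6-2)! = 720 - 240 + 24 = 504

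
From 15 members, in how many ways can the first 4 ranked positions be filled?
P(15,4) = 15!/(15-4)! = 32760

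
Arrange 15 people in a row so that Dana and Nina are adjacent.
Treat as block: (15-1)! × 2! = 87178291200 × 2 = 174356582400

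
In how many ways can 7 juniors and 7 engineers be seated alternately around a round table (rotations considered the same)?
Fix one of the juniors: (7-1)! ways for the remaining juniors, × 7! ways for the engineers = 720 × 5040 = 3628800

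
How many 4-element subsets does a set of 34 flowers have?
C(34,4) = 34!/(4!×30!) = 46376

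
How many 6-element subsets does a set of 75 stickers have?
C(75,6) = 75!/(6!×69!) = 201359550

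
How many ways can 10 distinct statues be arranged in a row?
10! = 3628800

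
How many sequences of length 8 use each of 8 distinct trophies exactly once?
8! = 40320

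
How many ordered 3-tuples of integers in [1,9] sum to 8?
Coefficient of x^8 in (x + x² + ... + x^9)^3. By inclusion-exclusion on dice exceeding 9: Σ_j (-1)^j C(3,j)·C(8-1-9j, 2) = C(3,0)·C(7,2) = 1·21 = 21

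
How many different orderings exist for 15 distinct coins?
15! = 1307674368000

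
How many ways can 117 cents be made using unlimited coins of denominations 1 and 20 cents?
Coefficient of x^117 in 1/(1-x^1) · 1/(1-x^20). Use j coins of 20 for j = 0..⌊117/20⌋ = 5, the rest in 1s: 5 + 1 = 6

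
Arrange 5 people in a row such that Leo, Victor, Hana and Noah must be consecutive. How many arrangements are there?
Treat the 4 as one block: (5-4+1)! × 4! = 2 × 24 = 48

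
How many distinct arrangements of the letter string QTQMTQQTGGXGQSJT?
16! / (3! × 5! × 1! × 4! × 1! × 1! × 1!) = 1210809600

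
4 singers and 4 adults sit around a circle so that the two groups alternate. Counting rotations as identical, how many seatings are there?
Fix one of the singers: (4-1)! ways for the remaining singers, × 4! ways for the adults = 6 × 24 = 144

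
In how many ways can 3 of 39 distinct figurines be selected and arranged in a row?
P(39,3) = 39!/(39-3)! = 54834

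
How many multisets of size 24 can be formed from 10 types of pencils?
C(24+10-1, 10-1) = C(33, 9) = 38567100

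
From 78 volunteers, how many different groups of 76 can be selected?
C(78,76) = 78!/(76!×2!) = 3003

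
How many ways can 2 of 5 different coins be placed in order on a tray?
P(5,2) = 5!/(5-2)! = 20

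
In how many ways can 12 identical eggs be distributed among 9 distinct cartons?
C(12+9-1, 9-1) = C(20, 8) = 125970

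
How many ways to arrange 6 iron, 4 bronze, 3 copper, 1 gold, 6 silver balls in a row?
20! / (6! × 4! × 3! × 1! × 6!) = 32590958400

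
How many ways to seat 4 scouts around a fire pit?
Circular: fix one position, arrange the rest. (4-1)! = 6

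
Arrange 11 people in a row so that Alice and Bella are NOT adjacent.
Total - adjacent = 11! - (11-1)!×2 = 39916800 - 7257600 = 32659200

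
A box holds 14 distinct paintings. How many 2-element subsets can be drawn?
C(14,2) = 14!/(2!×12!) = 91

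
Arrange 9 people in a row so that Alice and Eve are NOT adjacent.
Total - adjacent = 9! - (9-1)!×2 = 362880 - 80640 = 282240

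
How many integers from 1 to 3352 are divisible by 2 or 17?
⌊3352/2⌋ + ⌊3352/17⌋ - ⌊3352/34⌋ = 1676 + 197 - 98 = 1775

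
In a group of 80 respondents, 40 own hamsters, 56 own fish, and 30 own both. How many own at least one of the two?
|A∪B| = |A| + |B| - |A∩B| = 40 + 56 - 30 = 66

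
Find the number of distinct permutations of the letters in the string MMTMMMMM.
8! / (7! × 1!) = 8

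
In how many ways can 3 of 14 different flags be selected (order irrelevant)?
C(14,3) = 14!/(3!×11!) = 364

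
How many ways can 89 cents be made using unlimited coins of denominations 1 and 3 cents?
Coefficient of x^89 in 1/(1-x^1) · 1/(1-x^3). Use j coins of 3 for j = 0..⌊89/3⌋ = 29, the rest in 1s: 29 + 1 = 30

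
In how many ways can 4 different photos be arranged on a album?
4! = 24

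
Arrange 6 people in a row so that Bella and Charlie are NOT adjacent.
Total - adjacent = 6! - (6-1)!×2 = 720 - 240 = 480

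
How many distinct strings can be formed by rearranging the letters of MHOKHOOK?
8! / (3! × 2! × 2! × 1!) = 1680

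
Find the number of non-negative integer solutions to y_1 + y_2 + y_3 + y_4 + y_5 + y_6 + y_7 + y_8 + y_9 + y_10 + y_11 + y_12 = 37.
C(37+12-1, 12-1) = C(48, 11) = 22595200368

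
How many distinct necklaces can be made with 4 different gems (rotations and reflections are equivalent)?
(4-1)!/2 = 6/2 = 3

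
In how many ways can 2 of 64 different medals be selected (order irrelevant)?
C(64,2) = 64!/(2!×62!) = 2016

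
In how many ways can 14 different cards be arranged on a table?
14! = 87178291200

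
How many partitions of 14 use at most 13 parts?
By conjugation, equals partitions of 14 into parts ≤ 13. Let r_j(i) = number of partitions of i into parts ≤ j, for i = 0..14. r_1(i) = 1 for all i; r_j(i) = r_{j-1}(i) + r_j(i-j). Rows j = 2..13: ≤2: 1 1 2 2 3 3 4 4 5 5 6 6 7 7 8; ≤3: 1 1 2 3 4 5 7 8 10 12 14 16 19 21 24; ≤4: 1 1 2 3 5 6 9 11 15 18 23 27 34 39 47; ≤5: 1 1 2 3 5 7 10 13 18 23 30 37 47 57 70; ≤6: 1 1 2 3 5 7 11 14 20 26 35 44 58 71 90; ≤7: 1 1 2 3 5 7 11 15 21 28 38 49 65 82 105; ≤8: 1 1 2 3 5 7 11 15 22 29 40 52 70 89 116; ≤9: 1 1 2 3 5 7 11 15 22 30 41 54 73 94 123; ≤10: 1 1 2 3 5 7 11 15 22 30 42 55 75 97 128; ≤11: 1 1 2 3 5 7 11 15 22 30 42 56 76 99 131; ≤12: 1 1 2 3 5 7 11 15 22 30 42 56 77 100 133; ≤13: 1 1 2 3 5 7 11 15 22 30 42 56 77 101 134. r_13(14) = 134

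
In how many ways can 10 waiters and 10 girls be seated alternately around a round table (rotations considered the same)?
Fix one of the waiters: (10-1)! ways for the remaining waiters, × 10! ways for the girls = 362880 × 3628800 = 1316818944000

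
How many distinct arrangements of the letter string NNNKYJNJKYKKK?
13! / (2! × 2! × 4! × 5!) = 540540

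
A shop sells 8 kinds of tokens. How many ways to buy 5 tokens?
C(5+8-1, 8-1) = C(12, 7) = 792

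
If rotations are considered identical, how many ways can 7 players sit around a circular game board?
Circular: fix one position, arrange the rest. (7-1)! = 720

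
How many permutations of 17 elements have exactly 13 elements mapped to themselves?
Choose the 13 fixed points C(17,13) = 2380, derange the rest: !4 = Σ_{j=0}^{4} (-1)^j·4!/j! = 24 - 24 + 12 - 4 + 1 = 9. Product = 2380 × 9 = 21420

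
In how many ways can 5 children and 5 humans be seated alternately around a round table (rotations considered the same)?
Fix one of the children: (5-1)! ways for the remaining children, × 5! ways for the humans = 24 × 120 = 2880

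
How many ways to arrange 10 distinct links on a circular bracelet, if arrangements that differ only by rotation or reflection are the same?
(10-1)!/2 = 362880/2 = 181440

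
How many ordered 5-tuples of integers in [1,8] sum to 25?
Coefficient of x^25 in (x + x² + ... + x^8)^5. By inclusion-exclusion on dice exceeding 8: Σ_j (-1)^j C(5,j)·C(25-1-8j, 4) = C(5,0)·C(24,4) - C(5,1)·C(16,4) + C(5,2)·C(8,4) = 1·10626 - 5·1820 + 10·70 = 2226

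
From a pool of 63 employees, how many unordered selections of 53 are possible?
C(63,53) = 63!/(53!×10!) = 127805525001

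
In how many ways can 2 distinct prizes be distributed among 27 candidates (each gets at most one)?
P(27,2) = 27!/(27-2)! = 702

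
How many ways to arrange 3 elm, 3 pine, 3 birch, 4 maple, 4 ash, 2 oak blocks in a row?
19! / (3! × 3! × 3! × 4! × 4! × 2!) = 488864376000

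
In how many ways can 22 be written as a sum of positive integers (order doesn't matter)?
Pentagonal recurrence p(n) = p(n-1) + p(n-2) - p(n-5) - p(n-7) + p(n-12) + p(n-15) - ... gives p(0..21) = 1, 1, 2, 3, 5, 7, 11, 15, 22, 30, 42, 56, 77, 101, 135, 176, 231, 297, 385, 490, 627, 792. p(22) = p(21) + p(20) - p(17) - p(15) + p(10) + p(7) - p(0) = 792 + 627 - 297 - 176 + 42 + 15 - 1 = 1002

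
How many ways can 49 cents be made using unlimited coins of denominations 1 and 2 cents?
Coefficient of x^49 in 1/(1-x^1) · 1/(1-x^2). Use j coins of 2 for j = 0..⌊49/2⌋ = 24, the rest in 1s: 24 + 1 = 25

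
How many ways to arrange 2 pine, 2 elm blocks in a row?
4! / (2! × 2!) = 6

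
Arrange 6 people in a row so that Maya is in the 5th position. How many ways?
Fix one position: (6-1)! = 120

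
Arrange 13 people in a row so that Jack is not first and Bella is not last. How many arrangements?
By inclusion-exclusion: 13! - 2×(13-1)! + (13-2)! = 6227020800 - 958003200 + 39916800 = 5308934400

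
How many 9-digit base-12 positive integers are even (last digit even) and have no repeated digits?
Last∈{0,2,4,6,8,10}. Last=0: 6652800. Last nonzero: 5×10×P(10,7) = 30240000. Total = 36892800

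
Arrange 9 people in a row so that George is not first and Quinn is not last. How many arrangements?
By inclusion-exclusion: 9! - 2×(9-1)! + (9-2)! = 362880 - 80640 + 5040 = 287280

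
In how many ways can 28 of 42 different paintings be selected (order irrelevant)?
C(42,28) = 42!/(28!×14!) = 52860229080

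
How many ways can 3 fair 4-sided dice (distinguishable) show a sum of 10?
Coefficient of x^10 in (x + x² + ... + x^4)^3. By inclusion-exclusion on dice exceeding 4: Σ_j (-1)^j C(3,j)·C(10-1-4j, 2) = C(3,0)·C(9,2) - C(3,1)·C(5,2) = 1·36 - 3·10 = 6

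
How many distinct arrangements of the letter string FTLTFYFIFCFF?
12! / (2! × 1! × 1! × 1! × 1! × 6!) = 332640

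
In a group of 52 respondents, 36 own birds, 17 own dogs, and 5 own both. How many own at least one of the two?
|A∪B| = |A| + |B| - |A∩B| = 36 + 17 - 5 = 48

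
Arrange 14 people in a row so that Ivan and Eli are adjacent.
Treat as block: (14-1)! × 2! = 6227020800 × 2 = 12454041600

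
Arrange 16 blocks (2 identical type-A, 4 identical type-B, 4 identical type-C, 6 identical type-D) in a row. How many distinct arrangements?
16! / (2! × 4! × 4! × 6!) = 25225200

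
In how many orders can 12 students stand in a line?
12! = 479001600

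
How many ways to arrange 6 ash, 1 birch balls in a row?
7! / (6! × 1!) = 7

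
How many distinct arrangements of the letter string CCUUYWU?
7! / (3! × 2! × 1! × 1!) = 420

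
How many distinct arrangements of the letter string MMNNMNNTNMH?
11! / (5! × 1! × 1! × 4!) = 13860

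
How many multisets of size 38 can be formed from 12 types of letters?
C(38+12-1, 12-1) = C(49, 11) = 29135916264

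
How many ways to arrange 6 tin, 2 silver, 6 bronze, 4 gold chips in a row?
18! / (6! × 2! × 6! × 4!) = 257297040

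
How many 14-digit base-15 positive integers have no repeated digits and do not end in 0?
Last digit: 14 nonzero choices. First digit: 13 (nonzero, ≠last). Middle 12: P(13,12) = 6227020800. Total = 1133317785600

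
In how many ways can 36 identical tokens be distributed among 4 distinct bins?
C(36+4-1, 4-1) = C(39, 3) = 9139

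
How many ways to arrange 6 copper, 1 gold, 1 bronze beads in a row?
8! / (6! × 1! × 1!) = 56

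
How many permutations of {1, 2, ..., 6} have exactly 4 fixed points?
Choose the 4 fixed points C(6,4) = 15, derange the rest: !2 = Σ_{j=0}^{2} (-1)^j·2!/j! = 2 - 2 + 1 = 1. Product = 15 × 1 = 15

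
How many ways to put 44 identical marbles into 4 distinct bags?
C(44+4-1, 4-1) = C(47, 3) = 16215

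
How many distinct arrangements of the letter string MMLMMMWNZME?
11! / (1! × 1! × 1! × 6! × 1! × 1!) = 55440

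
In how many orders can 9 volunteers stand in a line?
9! = 362880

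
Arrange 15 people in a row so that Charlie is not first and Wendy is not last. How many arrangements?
By inclusion-exclusion: 15! - 2×(15-1)! + (15-2)! = 1307674368000 - 174356582400 + 6227020800 = 1139544806400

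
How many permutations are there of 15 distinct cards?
15! = 1307674368000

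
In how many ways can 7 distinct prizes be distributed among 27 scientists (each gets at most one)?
P(27,7) = 27!/(27-7)! = 4475671200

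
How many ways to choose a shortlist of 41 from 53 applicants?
C(53,41) = 53!/(41!×12!) = 266783135710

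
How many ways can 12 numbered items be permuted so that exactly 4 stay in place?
Choose the 4 fixed points C(12,4) = 495, derange the rest: !8 = Σ_{j=0}^{8} (-1)^j·8!/j! = 40320 - 40320 + 20160 - 6720 + 1680 - 336 + 56 - 8 + 1 = 14833. Product = 495 × 14833 = 7342335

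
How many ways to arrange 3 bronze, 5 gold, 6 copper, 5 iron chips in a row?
19! / (3! × 5! × 6! × 5!) = 1955457504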